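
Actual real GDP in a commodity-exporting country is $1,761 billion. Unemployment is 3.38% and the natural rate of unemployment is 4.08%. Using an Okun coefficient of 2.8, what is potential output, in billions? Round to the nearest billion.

$1,727 billion

Unemployment gap = 3.38 - 4.08 = -0.7 points, so output gap = -2.8 × (-0.7) = 1.96%.
Since Y = Y* × (1 + gap/100), Y* = 1761/1.0196 ≈ 1727 billion.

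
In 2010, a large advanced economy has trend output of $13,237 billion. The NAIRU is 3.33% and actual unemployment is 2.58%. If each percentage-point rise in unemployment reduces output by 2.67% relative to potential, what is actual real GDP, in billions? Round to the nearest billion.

$13,502 billion

Unemployment gap = 2.58 - 3.33 = -0.75 points, so the output gap is -2.67 × (-0.75) = 2.0025%.
Actual GDP = 13237 × (1 + 2.0025/100) = 13237 × 1.020025 ≈ 13502 billion.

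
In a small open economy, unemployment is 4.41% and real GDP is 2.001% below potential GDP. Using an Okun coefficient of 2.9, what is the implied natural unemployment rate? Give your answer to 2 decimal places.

3.72%

From Okun's law, u - u* = -(output gap)/β = -(-2.001)/2.9 = 0.69 points.
So u* = 4.41 - 0.69 = 3.72%.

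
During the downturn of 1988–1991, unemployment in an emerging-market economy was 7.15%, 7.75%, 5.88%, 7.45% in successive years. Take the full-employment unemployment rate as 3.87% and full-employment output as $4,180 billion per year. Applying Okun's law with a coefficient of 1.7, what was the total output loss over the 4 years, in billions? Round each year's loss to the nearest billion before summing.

Year 1988: gap = -1.7 × (7.15 - 3.87) = -5.576%, loss ≈ 4180 × 5.576/100 ≈ 233.
Year 1989: gap = -1.7 × (7.75 - 3.87) = -6.596%, loss ≈ 4180 × 6.596/100 ≈ 276.
Year 1990: gap = -1.7 × (5.88 - 3.87) = -3.417%, loss ≈ 4180 × 3.417/100 ≈ 143.
Year 1991: gap = -1.7 × (7.45 - 3.87) = -6.086%, loss ≈ 4180 × 6.086/100 ≈ 254.
Total lost output = 233 + 276 + 143 + 254 = 906 billion.

$906 billion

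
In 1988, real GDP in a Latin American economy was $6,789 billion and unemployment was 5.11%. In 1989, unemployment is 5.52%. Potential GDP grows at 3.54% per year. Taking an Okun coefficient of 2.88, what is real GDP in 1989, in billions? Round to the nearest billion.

Δu = 5.52 - 5.11 = 0.41 points.
Okun's law (growth form): g_Y = g_Y* - β × Δu = 3.54 - 2.88 × (0.41) = 3.54 - 1.1808 = 2.3592%.
Real GDP in the next year = 6789 × (1 + 2.3592/100) = 6789 × 1.023592 ≈ 6949 billion.

$6,949 billion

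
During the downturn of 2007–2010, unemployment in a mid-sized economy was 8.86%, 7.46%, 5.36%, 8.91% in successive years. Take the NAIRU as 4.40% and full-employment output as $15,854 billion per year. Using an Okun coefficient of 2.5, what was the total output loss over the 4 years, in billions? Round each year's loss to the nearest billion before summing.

Year 2007: gap = -2.5 × (8.86 - 4.4) = -11.15%, loss ≈ 15854 × 11.15/100 ≈ 1768.
Year 2008: gap = -2.5 × (7.46 - 4.4) = -7.65%, loss ≈ 15854 × 7.65/100 ≈ 1213.
Year 2009: gap = -2.5 × (5.36 - 4.4) = -2.4%, loss ≈ 15854 × 2.4/100 ≈ 380.
Year 2010: gap = -2.5 × (8.91 - 4.4) = -11.275%, loss ≈ 15854 × 11.275/100 ≈ 1788.
Total lost output = 1768 + 1213 + 380 + 1788 = 5149 billion.

$5,149 billion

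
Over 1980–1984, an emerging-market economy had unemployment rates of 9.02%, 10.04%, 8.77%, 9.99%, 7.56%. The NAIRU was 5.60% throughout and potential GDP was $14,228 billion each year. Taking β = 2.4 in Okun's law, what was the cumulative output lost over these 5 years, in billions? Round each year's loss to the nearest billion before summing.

Year 1980: gap = -2.4 × (9.02 - 5.6) = -8.208%, loss ≈ 14228 × 8.208/100 ≈ 1168.
Year 1981: gap = -2.4 × (10.04 - 5.6) = -10.656%, loss ≈ 14228 × 10.656/100 ≈ 1516.
Year 1982: gap = -2.4 × (8.77 - 5.6) = -7.608%, loss ≈ 14228 × 7.608/100 ≈ 1082.
Year 1983: gap = -2.4 × (9.99 - 5.6) = -10.536%, loss ≈ 14228 × 10.536/100 ≈ 1499.
Year 1984: gap = -2.4 × (7.56 - 5.6) = -4.704%, loss ≈ 14228 × 4.704/100 ≈ 669.
Total lost output = 1168 + 1516 + 1082 + 1499 + 669 = 5934 billion.

$5,934 billion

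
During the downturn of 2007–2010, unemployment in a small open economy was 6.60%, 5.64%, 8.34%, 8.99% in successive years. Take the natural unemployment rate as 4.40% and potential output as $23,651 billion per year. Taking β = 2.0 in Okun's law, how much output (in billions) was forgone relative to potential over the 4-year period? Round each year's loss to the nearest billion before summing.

$5,663 billion

Year 2007: gap = -2.0 × (6.6 - 4.4) = -4.4%, loss ≈ 23651 × 4.4/100 ≈ 1041.
Year 2008: gap = -2.0 × (5.64 - 4.4) = -2.48%, loss ≈ 23651 × 2.48/100 ≈ 587.
Year 2009: gap = -2.0 × (8.34 - 4.4) = -7.88%, loss ≈ 23651 × 7.88/100 ≈ 1864.
Year 2010: gap = -2.0 × (8.99 - 4.4) = -9.18%, loss ≈ 23651 × 9.18/100 ≈ 2171.
Total lost output = 1041 + 587 + 1864 + 2171 = 5663 billion.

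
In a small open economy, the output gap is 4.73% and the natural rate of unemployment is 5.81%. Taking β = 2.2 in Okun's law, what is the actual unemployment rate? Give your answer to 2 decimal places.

3.66%

From Okun's law, u - u* = -(output gap)/β = -(4.73)/2.2 = -2.15 points.
So u = 5.81 - 2.15 = 3.66%.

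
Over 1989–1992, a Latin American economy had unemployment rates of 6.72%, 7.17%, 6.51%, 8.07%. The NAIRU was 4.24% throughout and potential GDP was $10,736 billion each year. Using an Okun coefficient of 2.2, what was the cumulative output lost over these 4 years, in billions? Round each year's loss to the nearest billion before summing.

Year 1989: gap = -2.2 × (6.72 - 4.24) = -5.456%, loss ≈ 10736 × 5.456/100 ≈ 586.
Year 1990: gap = -2.2 × (7.17 - 4.24) = -6.446%, loss ≈ 10736 × 6.446/100 ≈ 692.
Year 1991: gap = -2.2 × (6.51 - 4.24) = -4.994%, loss ≈ 10736 × 4.994/100 ≈ 536.
Year 1992: gap = -2.2 × (8.07 - 4.24) = -8.426%, loss ≈ 10736 × 8.426/100 ≈ 905.
Total lost output = 586 + 692 + 536 + 905 = 2719 billion.

$2,719 billion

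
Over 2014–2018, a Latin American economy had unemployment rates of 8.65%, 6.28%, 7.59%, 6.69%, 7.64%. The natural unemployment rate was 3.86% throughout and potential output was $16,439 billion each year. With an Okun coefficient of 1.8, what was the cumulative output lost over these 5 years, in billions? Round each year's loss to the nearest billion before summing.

Year 2014: gap = -1.8 × (8.65 - 3.86) = -8.622%, loss ≈ 16439 × 8.622/100 ≈ 1417.
Year 2015: gap = -1.8 × (6.28 - 3.86) = -4.356%, loss ≈ 16439 × 4.356/100 ≈ 716.
Year 2016: gap = -1.8 × (7.59 - 3.86) = -6.714%, loss ≈ 16439 × 6.714/100 ≈ 1104.
Year 2017: gap = -1.8 × (6.69 - 3.86) = -5.094%, loss ≈ 16439 × 5.094/100 ≈ 837.
Year 2018: gap = -1.8 × (7.64 - 3.86) = -6.804%, loss ≈ 16439 × 6.804/100 ≈ 1119.
Total lost output = 1417 + 716 + 1104 + 837 + 1119 = 5193 billion.

$5,193 billion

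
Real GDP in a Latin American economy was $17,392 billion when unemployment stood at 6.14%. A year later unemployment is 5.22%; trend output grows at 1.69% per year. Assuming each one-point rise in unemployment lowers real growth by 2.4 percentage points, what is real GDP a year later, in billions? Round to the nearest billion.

$18,070 billion

Δu = 5.22 - 6.14 = -0.92 points.
Okun's law (growth form): g_Y = g_Y* - β × Δu = 1.69 - 2.4 × (-0.92) = 1.69 + 2.208 = 3.898%.
Real GDP in the next year = 17392 × (1 + 3.898/100) = 17392 × 1.03898 ≈ 18070 billion.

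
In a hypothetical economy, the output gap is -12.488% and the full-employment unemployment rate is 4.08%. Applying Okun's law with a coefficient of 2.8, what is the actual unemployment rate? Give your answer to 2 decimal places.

8.54%

From Okun's law, u - u* = -(output gap)/β = -(-12.488)/2.8 = 4.46 points.
So u = 4.08 + 4.46 = 8.54%.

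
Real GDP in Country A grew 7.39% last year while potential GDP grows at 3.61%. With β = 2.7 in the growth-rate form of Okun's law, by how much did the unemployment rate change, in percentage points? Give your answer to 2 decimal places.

-1.40 percentage points

Growth-rate Okun's law: g_Y = g_Y* - β × Δu, so Δu = (g_Y* - g_Y)/β.
Δu = (3.61 - 7.39)/2.7 = -3.78/2.7 = -1.40 percentage points.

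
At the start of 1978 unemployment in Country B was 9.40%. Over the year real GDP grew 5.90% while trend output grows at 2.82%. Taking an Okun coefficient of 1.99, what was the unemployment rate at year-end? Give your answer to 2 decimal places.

Growth-rate Okun's law: g_Y = g_Y* - β × Δu, so Δu = (g_Y* - g_Y)/β.
Δu = (2.82 - 5.9)/1.99 = -3.08/1.99 = -1.55 percentage points.
Year-end unemployment = 9.4 - 1.55 = 7.85%.

7.85%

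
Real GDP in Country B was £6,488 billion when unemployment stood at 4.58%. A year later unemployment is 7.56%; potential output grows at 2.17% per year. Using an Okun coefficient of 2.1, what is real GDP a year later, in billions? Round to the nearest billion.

£6,223 billion

Δu = 7.56 - 4.58 = 2.98 points.
Okun's law (growth form): g_Y = g_Y* - β × Δu = 2.17 - 2.1 × (2.98) = 2.17 - 6.258 = -4.088%.
Real GDP in the next year = 6488 × (1 - 4.088/100) = 6488 × 0.95912 ≈ 6223 billion.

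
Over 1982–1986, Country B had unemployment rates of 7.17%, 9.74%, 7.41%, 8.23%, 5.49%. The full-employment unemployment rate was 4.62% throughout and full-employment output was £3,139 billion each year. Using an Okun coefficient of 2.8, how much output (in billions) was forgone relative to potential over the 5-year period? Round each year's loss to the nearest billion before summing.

£1,312 billion

Year 1982: gap = -2.8 × (7.17 - 4.62) = -7.14%, loss ≈ 3139 × 7.14/100 ≈ 224.
Year 1983: gap = -2.8 × (9.74 - 4.62) = -14.336%, loss ≈ 3139 × 14.336/100 ≈ 450.
Year 1984: gap = -2.8 × (7.41 - 4.62) = -7.812%, loss ≈ 3139 × 7.812/100 ≈ 245.
Year 1985: gap = -2.8 × (8.23 - 4.62) = -10.108%, loss ≈ 3139 × 10.108/100 ≈ 317.
Year 1986: gap = -2.8 × (5.49 - 4.62) = -2.436%, loss ≈ 3139 × 2.436/100 ≈ 76.
Total lost output = 224 + 450 + 245 + 317 + 76 = 1312 billion.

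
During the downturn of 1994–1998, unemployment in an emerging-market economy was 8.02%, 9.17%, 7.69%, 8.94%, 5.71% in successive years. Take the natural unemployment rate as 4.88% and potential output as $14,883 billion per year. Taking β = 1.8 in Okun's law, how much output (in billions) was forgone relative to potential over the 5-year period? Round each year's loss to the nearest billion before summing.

$4,053 billion

Year 1994: gap = -1.8 × (8.02 - 4.88) = -5.652%, loss ≈ 14883 × 5.652/100 ≈ 841.
Year 1995: gap = -1.8 × (9.17 - 4.88) = -7.722%, loss ≈ 14883 × 7.722/100 ≈ 1149.
Year 1996: gap = -1.8 × (7.69 - 4.88) = -5.058%, loss ≈ 14883 × 5.058/100 ≈ 753.
Year 1997: gap = -1.8 × (8.94 - 4.88) = -7.308%, loss ≈ 14883 × 7.308/100 ≈ 1088.
Year 1998: gap = -1.8 × (5.71 - 4.88) = -1.494%, loss ≈ 14883 × 1.494/100 ≈ 222.
Total lost output = 841 + 1149 + 753 + 1088 + 222 = 4053 billion.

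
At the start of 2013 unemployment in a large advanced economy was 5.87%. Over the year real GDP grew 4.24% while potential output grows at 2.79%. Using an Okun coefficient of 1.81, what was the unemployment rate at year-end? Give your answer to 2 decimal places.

Growth-rate Okun's law: g_Y = g_Y* - β × Δu, so Δu = (g_Y* - g_Y)/β.
Δu = (2.79 - 4.24)/1.81 = -1.45/1.81 = -0.80 percentage points.
Year-end unemployment = 5.87 - 0.8 = 5.07%.

5.07%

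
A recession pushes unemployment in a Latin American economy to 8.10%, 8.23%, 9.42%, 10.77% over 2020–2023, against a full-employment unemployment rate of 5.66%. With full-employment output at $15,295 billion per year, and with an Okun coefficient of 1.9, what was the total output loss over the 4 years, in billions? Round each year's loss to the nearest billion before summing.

Year 2020: gap = -1.9 × (8.1 - 5.66) = -4.636%, loss ≈ 15295 × 4.636/100 ≈ 709.
Year 2021: gap = -1.9 × (8.23 - 5.66) = -4.883%, loss ≈ 15295 × 4.883/100 ≈ 747.
Year 2022: gap = -1.9 × (9.42 - 5.66) = -7.144%, loss ≈ 15295 × 7.144/100 ≈ 1093.
Year 2023: gap = -1.9 × (10.77 - 5.66) = -9.709%, loss ≈ 15295 × 9.709/100 ≈ 1485.
Total lost output = 709 + 747 + 1093 + 1485 = 4034 billion.

$4,034 billion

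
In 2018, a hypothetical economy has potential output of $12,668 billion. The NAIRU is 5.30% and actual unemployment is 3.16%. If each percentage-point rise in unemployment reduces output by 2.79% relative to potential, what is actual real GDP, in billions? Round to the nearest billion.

Unemployment gap = 3.16 - 5.3 = -2.14 points, so the output gap is -2.79 × (-2.14) = 5.9706%.
Actual GDP = 12668 × (1 + 5.9706/100) = 12668 × 1.059706 ≈ 13424 billion.

$13,424 billion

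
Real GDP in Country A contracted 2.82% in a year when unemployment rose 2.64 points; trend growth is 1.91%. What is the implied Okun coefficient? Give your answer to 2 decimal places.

Growth form: g_Y = g_Y* - β × Δu, so β = (g_Y* - g_Y)/Δu.
β = (1.91 + 2.82)/2.64 = 4.73/2.64 = 1.79.

β ≈ 1.79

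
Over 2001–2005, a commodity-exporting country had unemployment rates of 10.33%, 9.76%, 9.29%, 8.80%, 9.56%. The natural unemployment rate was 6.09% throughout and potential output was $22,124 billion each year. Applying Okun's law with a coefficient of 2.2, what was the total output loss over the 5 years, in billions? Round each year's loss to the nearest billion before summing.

Year 2001: gap = -2.2 × (10.33 - 6.09) = -9.328%, loss ≈ 22124 × 9.328/100 ≈ 2064.
Year 2002: gap = -2.2 × (9.76 - 6.09) = -8.074%, loss ≈ 22124 × 8.074/100 ≈ 1786.
Year 2003: gap = -2.2 × (9.29 - 6.09) = -7.04%, loss ≈ 22124 × 7.04/100 ≈ 1558.
Year 2004: gap = -2.2 × (8.8 - 6.09) = -5.962%, loss ≈ 22124 × 5.962/100 ≈ 1319.
Year 2005: gap = -2.2 × (9.56 - 6.09) = -7.634%, loss ≈ 22124 × 7.634/100 ≈ 1689.
Total lost output = 2064 + 1786 + 1558 + 1319 + 1689 = 8416 billion.

$8,416 billion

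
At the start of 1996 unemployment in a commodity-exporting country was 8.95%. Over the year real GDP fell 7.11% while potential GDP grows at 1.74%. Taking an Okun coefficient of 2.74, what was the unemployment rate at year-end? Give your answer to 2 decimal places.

12.18%

Growth-rate Okun's law: g_Y = g_Y* - β × Δu, so Δu = (g_Y* - g_Y)/β.
Δu = (1.74 + 7.11)/2.74 = 8.85/2.74 = 3.23 percentage points.
Year-end unemployment = 8.95 + 3.23 = 12.18%.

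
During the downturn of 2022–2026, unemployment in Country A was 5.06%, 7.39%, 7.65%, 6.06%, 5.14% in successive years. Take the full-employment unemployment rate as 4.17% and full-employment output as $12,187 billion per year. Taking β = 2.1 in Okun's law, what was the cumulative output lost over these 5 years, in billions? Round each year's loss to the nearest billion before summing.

$2,675 billion

Year 2022: gap = -2.1 × (5.06 - 4.17) = -1.869%, loss ≈ 12187 × 1.869/100 ≈ 228.
Year 2023: gap = -2.1 × (7.39 - 4.17) = -6.762%, loss ≈ 12187 × 6.762/100 ≈ 824.
Year 2024: gap = -2.1 × (7.65 - 4.17) = -7.308%, loss ≈ 12187 × 7.308/100 ≈ 891.
Year 2025: gap = -2.1 × (6.06 - 4.17) = -3.969%, loss ≈ 12187 × 3.969/100 ≈ 484.
Year 2026: gap = -2.1 × (5.14 - 4.17) = -2.037%, loss ≈ 12187 × 2.037/100 ≈ 248.
Total lost output = 228 + 824 + 891 + 484 + 248 = 2675 billion.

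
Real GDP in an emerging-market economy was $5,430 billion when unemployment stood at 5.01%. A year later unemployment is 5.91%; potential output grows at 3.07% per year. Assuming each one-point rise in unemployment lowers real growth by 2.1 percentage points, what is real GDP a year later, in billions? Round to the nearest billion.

$5,494 billion

Δu = 5.91 - 5.01 = 0.9 points.
Okun's law (growth form): g_Y = g_Y* - β × Δu = 3.07 - 2.1 × (0.90) = 3.07 - 1.89 = 1.18%.
Real GDP in the next year = 5430 × (1 + 1.18/100) = 5430 × 1.0118 ≈ 5494 billion.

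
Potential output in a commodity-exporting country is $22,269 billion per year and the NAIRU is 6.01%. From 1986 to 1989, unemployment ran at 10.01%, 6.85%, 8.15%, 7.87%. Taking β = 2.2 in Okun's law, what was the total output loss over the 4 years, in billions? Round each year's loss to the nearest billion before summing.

Year 1986: gap = -2.2 × (10.01 - 6.01) = -8.8%, loss ≈ 22269 × 8.8/100 ≈ 1960.
Year 1987: gap = -2.2 × (6.85 - 6.01) = -1.848%, loss ≈ 22269 × 1.848/100 ≈ 412.
Year 1988: gap = -2.2 × (8.15 - 6.01) = -4.708%, loss ≈ 22269 × 4.708/100 ≈ 1048.
Year 1989: gap = -2.2 × (7.87 - 6.01) = -4.092%, loss ≈ 22269 × 4.092/100 ≈ 911.
Total lost output = 1960 + 412 + 1048 + 911 = 4331 billion.

$4,331 billion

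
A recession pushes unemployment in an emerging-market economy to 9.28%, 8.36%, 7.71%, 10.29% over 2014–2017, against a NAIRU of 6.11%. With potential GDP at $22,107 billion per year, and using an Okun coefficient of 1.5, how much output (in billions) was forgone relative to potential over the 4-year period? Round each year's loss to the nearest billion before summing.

$3,714 billion

Year 2014: gap = -1.5 × (9.28 - 6.11) = -4.755%, loss ≈ 22107 × 4.755/100 ≈ 1051.
Year 2015: gap = -1.5 × (8.36 - 6.11) = -3.375%, loss ≈ 22107 × 3.375/100 ≈ 746.
Year 2016: gap = -1.5 × (7.71 - 6.11) = -2.4%, loss ≈ 22107 × 2.4/100 ≈ 531.
Year 2017: gap = -1.5 × (10.29 - 6.11) = -6.27%, loss ≈ 22107 × 6.27/100 ≈ 1386.
Total lost output = 1051 + 746 + 531 + 1386 = 3714 billion.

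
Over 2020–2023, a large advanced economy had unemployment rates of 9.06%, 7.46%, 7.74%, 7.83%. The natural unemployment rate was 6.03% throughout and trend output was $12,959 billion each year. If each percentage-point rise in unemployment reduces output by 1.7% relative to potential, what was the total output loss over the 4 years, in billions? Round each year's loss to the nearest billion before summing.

Year 2020: gap = -1.7 × (9.06 - 6.03) = -5.151%, loss ≈ 12959 × 5.151/100 ≈ 668.
Year 2021: gap = -1.7 × (7.46 - 6.03) = -2.431%, loss ≈ 12959 × 2.431/100 ≈ 315.
Year 2022: gap = -1.7 × (7.74 - 6.03) = -2.907%, loss ≈ 12959 × 2.907/100 ≈ 377.
Year 2023: gap = -1.7 × (7.83 - 6.03) = -3.06%, loss ≈ 12959 × 3.06/100 ≈ 397.
Total lost output = 668 + 315 + 377 + 397 = 1757 billion.

$1,757 billion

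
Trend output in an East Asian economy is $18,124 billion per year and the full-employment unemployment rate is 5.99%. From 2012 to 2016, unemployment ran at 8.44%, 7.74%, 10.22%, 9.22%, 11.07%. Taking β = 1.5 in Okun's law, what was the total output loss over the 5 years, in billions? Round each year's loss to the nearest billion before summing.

Year 2012: gap = -1.5 × (8.44 - 5.99) = -3.675%, loss ≈ 18124 × 3.675/100 ≈ 666.
Year 2013: gap = -1.5 × (7.74 - 5.99) = -2.625%, loss ≈ 18124 × 2.625/100 ≈ 476.
Year 2014: gap = -1.5 × (10.22 - 5.99) = -6.345%, loss ≈ 18124 × 6.345/100 ≈ 1150.
Year 2015: gap = -1.5 × (9.22 - 5.99) = -4.845%, loss ≈ 18124 × 4.845/100 ≈ 878.
Year 2016: gap = -1.5 × (11.07 - 5.99) = -7.62%, loss ≈ 18124 × 7.62/100 ≈ 1381.
Total lost output = 666 + 476 + 1150 + 878 + 1381 = 4551 billion.

$4,551 billion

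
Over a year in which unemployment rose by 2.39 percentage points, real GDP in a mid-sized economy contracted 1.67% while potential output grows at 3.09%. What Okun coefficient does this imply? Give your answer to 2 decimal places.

β ≈ 1.99

Growth form: g_Y = g_Y* - β × Δu, so β = (g_Y* - g_Y)/Δu.
β = (3.09 + 1.67)/2.39 = 4.76/2.39 = 1.99.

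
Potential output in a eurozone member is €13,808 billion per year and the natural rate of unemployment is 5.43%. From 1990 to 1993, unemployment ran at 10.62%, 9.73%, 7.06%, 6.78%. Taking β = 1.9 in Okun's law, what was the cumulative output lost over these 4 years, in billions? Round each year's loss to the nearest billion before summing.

€3,272 billion

Year 1990: gap = -1.9 × (10.62 - 5.43) = -9.861%, loss ≈ 13808 × 9.861/100 ≈ 1362.
Year 1991: gap = -1.9 × (9.73 - 5.43) = -8.17%, loss ≈ 13808 × 8.17/100 ≈ 1128.
Year 1992: gap = -1.9 × (7.06 - 5.43) = -3.097%, loss ≈ 13808 × 3.097/100 ≈ 428.
Year 1993: gap = -1.9 × (6.78 - 5.43) = -2.565%, loss ≈ 13808 × 2.565/100 ≈ 354.
Total lost output = 1362 + 1128 + 428 + 354 = 3272 billion.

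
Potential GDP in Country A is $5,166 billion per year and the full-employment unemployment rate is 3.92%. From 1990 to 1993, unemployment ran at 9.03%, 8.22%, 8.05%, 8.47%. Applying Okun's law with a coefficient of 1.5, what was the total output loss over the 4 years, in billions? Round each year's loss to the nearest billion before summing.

$1,402 billion

Year 1990: gap = -1.5 × (9.03 - 3.92) = -7.665%, loss ≈ 5166 × 7.665/100 ≈ 396.
Year 1991: gap = -1.5 × (8.22 - 3.92) = -6.45%, loss ≈ 5166 × 6.45/100 ≈ 333.
Year 1992: gap = -1.5 × (8.05 - 3.92) = -6.195%, loss ≈ 5166 × 6.195/100 ≈ 320.
Year 1993: gap = -1.5 × (8.47 - 3.92) = -6.825%, loss ≈ 5166 × 6.825/100 ≈ 353.
Total lost output = 396 + 333 + 320 + 353 = 1402 billion.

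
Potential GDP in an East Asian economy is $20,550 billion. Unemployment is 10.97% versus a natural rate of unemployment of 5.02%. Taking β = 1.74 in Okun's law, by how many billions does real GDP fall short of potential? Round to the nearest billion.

Output gap = -1.74 × (10.97 - 5.02) = -1.74 × 5.95 = -10.353%.
Actual GDP ≈ 20550 × 0.89647 ≈ 18422 billion, so the shortfall is 20550 - 18422 = 2128 billion.

$2,128 billion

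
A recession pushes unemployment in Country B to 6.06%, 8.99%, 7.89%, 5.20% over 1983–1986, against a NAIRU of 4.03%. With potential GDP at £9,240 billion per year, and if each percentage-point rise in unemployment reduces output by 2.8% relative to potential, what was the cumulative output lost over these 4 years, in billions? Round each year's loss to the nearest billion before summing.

£3,110 billion

Year 1983: gap = -2.8 × (6.06 - 4.03) = -5.684%, loss ≈ 9240 × 5.684/100 ≈ 525.
Year 1984: gap = -2.8 × (8.99 - 4.03) = -13.888%, loss ≈ 9240 × 13.888/100 ≈ 1283.
Year 1985: gap = -2.8 × (7.89 - 4.03) = -10.808%, loss ≈ 9240 × 10.808/100 ≈ 999.
Year 1986: gap = -2.8 × (5.2 - 4.03) = -3.276%, loss ≈ 9240 × 3.276/100 ≈ 303.
Total lost output = 525 + 1283 + 999 + 303 = 3110 billion.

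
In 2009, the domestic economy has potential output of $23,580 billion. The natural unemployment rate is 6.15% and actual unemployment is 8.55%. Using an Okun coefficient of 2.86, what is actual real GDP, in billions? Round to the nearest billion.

$21,961 billion

Unemployment gap = 8.55 - 6.15 = 2.4 points, so the output gap is -2.86 × 2.4 = -6.864%.
Actual GDP = 23580 × (1 - 6.864/100) = 23580 × 0.93136 ≈ 21961 billion.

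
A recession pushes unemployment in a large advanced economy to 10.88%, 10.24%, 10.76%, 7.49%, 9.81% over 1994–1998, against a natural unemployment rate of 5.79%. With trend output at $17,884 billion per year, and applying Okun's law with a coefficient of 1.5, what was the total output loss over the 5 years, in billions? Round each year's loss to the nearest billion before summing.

$5,426 billion

Year 1994: gap = -1.5 × (10.88 - 5.79) = -7.635%, loss ≈ 17884 × 7.635/100 ≈ 1365.
Year 1995: gap = -1.5 × (10.24 - 5.79) = -6.675%, loss ≈ 17884 × 6.675/100 ≈ 1194.
Year 1996: gap = -1.5 × (10.76 - 5.79) = -7.455%, loss ≈ 17884 × 7.455/100 ≈ 1333.
Year 1997: gap = -1.5 × (7.49 - 5.79) = -2.55%, loss ≈ 17884 × 2.55/100 ≈ 456.
Year 1998: gap = -1.5 × (9.81 - 5.79) = -6.03%, loss ≈ 17884 × 6.03/100 ≈ 1078.
Total lost output = 1365 + 1194 + 1333 + 456 + 1078 = 5426 billion.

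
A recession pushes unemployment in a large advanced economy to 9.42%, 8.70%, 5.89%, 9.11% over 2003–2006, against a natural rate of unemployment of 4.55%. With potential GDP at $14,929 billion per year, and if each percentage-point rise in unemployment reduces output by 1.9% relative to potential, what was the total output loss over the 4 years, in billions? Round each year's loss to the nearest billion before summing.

Year 2003: gap = -1.9 × (9.42 - 4.55) = -9.253%, loss ≈ 14929 × 9.253/100 ≈ 1381.
Year 2004: gap = -1.9 × (8.7 - 4.55) = -7.885%, loss ≈ 14929 × 7.885/100 ≈ 1177.
Year 2005: gap = -1.9 × (5.89 - 4.55) = -2.546%, loss ≈ 14929 × 2.546/100 ≈ 380.
Year 2006: gap = -1.9 × (9.11 - 4.55) = -8.664%, loss ≈ 14929 × 8.664/100 ≈ 1293.
Total lost output = 1381 + 1177 + 380 + 1293 = 4231 billion.

$4,231 billion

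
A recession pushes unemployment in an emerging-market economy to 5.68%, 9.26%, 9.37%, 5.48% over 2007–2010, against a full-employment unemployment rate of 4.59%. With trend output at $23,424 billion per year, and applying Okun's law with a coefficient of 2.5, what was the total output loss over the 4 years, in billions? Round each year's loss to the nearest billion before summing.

Year 2007: gap = -2.5 × (5.68 - 4.59) = -2.725%, loss ≈ 23424 × 2.725/100 ≈ 638.
Year 2008: gap = -2.5 × (9.26 - 4.59) = -11.675%, loss ≈ 23424 × 11.675/100 ≈ 2735.
Year 2009: gap = -2.5 × (9.37 - 4.59) = -11.95%, loss ≈ 23424 × 11.95/100 ≈ 2799.
Year 2010: gap = -2.5 × (5.48 - 4.59) = -2.225%, loss ≈ 23424 × 2.225/100 ≈ 521.
Total lost output = 638 + 2735 + 2799 + 521 = 6693 billion.

$6,693 billion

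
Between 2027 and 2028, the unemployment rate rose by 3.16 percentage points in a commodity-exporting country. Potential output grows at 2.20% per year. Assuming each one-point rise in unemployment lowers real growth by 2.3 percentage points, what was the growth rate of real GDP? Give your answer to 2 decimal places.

-5.07%

Growth-rate Okun's law: g_Y = g_Y* - β × Δu.
g_Y = 2.20 - 2.3 × (3.16) = 2.2 - 7.268 = -5.068%, i.e. -5.07% to 2 d.p.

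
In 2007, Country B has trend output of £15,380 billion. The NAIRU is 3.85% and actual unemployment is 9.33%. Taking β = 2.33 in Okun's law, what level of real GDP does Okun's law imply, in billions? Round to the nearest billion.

£13,416 billion

Unemployment gap = 9.33 - 3.85 = 5.48 points, so the output gap is -2.33 × 5.48 = -12.7684%.
Actual GDP = 15380 × (1 - 12.7684/100) = 15380 × 0.872316 ≈ 13416 billion.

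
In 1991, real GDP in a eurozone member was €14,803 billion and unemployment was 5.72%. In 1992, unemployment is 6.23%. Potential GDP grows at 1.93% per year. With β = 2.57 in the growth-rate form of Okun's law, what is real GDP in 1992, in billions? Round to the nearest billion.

€14,895 billion

Δu = 6.23 - 5.72 = 0.51 points.
Okun's law (growth form): g_Y = g_Y* - β × Δu = 1.93 - 2.57 × (0.51) = 1.93 - 1.3107 = 0.6193%.
Real GDP in the next year = 14803 × (1 + 0.6193/100) = 14803 × 1.006193 ≈ 14895 billion.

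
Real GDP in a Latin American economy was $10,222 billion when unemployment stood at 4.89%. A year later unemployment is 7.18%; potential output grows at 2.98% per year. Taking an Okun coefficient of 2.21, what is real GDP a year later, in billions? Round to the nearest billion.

Δu = 7.18 - 4.89 = 2.29 points.
Okun's law (growth form): g_Y = g_Y* - β × Δu = 2.98 - 2.21 × (2.29) = 2.98 - 5.0609 = -2.0809%.
Real GDP in the next year = 10222 × (1 - 2.0809/100) = 10222 × 0.979191 ≈ 10009 billion.

$10,009 billion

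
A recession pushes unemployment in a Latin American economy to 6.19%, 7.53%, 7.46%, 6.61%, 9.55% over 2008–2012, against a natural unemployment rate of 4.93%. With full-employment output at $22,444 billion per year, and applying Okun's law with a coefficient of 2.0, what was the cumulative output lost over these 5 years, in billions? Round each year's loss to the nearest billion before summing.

$5,697 billion

Year 2008: gap = -2.0 × (6.19 - 4.93) = -2.52%, loss ≈ 22444 × 2.52/100 ≈ 566.
Year 2009: gap = -2.0 × (7.53 - 4.93) = -5.2%, loss ≈ 22444 × 5.2/100 ≈ 1167.
Year 2010: gap = -2.0 × (7.46 - 4.93) = -5.06%, loss ≈ 22444 × 5.06/100 ≈ 1136.
Year 2011: gap = -2.0 × (6.61 - 4.93) = -3.36%, loss ≈ 22444 × 3.36/100 ≈ 754.
Year 2012: gap = -2.0 × (9.55 - 4.93) = -9.24%, loss ≈ 22444 × 9.24/100 ≈ 2074.
Total lost output = 566 + 1167 + 1136 + 754 + 2074 = 5697 billion.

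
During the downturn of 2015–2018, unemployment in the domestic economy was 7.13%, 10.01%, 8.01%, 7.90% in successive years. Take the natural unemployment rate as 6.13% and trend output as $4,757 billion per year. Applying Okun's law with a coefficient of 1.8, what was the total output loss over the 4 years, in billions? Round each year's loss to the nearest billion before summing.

Year 2015: gap = -1.8 × (7.13 - 6.13) = -1.8%, loss ≈ 4757 × 1.8/100 ≈ 86.
Year 2016: gap = -1.8 × (10.01 - 6.13) = -6.984%, loss ≈ 4757 × 6.984/100 ≈ 332.
Year 2017: gap = -1.8 × (8.01 - 6.13) = -3.384%, loss ≈ 4757 × 3.384/100 ≈ 161.
Year 2018: gap = -1.8 × (7.9 - 6.13) = -3.186%, loss ≈ 4757 × 3.186/100 ≈ 152.
Total lost output = 86 + 332 + 161 + 152 = 731 billion.

$731 billion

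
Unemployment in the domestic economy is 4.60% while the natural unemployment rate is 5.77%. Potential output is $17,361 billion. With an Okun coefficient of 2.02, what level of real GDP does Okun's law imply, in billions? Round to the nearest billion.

Unemployment gap = 4.6 - 5.77 = -1.17 points, so the output gap is -2.02 × (-1.17) = 2.3634%.
Actual GDP = 17361 × (1 + 2.3634/100) = 17361 × 1.023634 ≈ 17771 billion.

$17,771 billion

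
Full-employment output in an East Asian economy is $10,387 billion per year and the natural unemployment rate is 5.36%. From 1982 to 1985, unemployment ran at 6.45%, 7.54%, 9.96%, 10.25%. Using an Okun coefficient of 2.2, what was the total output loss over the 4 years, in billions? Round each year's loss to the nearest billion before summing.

Year 1982: gap = -2.2 × (6.45 - 5.36) = -2.398%, loss ≈ 10387 × 2.398/100 ≈ 249.
Year 1983: gap = -2.2 × (7.54 - 5.36) = -4.796%, loss ≈ 10387 × 4.796/100 ≈ 498.
Year 1984: gap = -2.2 × (9.96 - 5.36) = -10.12%, loss ≈ 10387 × 10.12/100 ≈ 1051.
Year 1985: gap = -2.2 × (10.25 - 5.36) = -10.758%, loss ≈ 10387 × 10.758/100 ≈ 1117.
Total lost output = 249 + 498 + 1051 + 1117 = 2915 billion.

$2,915 billion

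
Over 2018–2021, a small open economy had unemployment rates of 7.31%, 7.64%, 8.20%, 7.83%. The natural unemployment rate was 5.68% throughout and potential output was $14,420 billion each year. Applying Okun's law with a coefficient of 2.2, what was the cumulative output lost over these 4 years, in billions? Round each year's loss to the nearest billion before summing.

$2,620 billion

Year 2018: gap = -2.2 × (7.31 - 5.68) = -3.586%, loss ≈ 14420 × 3.586/100 ≈ 517.
Year 2019: gap = -2.2 × (7.64 - 5.68) = -4.312%, loss ≈ 14420 × 4.312/100 ≈ 622.
Year 2020: gap = -2.2 × (8.2 - 5.68) = -5.544%, loss ≈ 14420 × 5.544/100 ≈ 799.
Year 2021: gap = -2.2 × (7.83 - 5.68) = -4.73%, loss ≈ 14420 × 4.73/100 ≈ 682.
Total lost output = 517 + 622 + 799 + 682 = 2620 billion.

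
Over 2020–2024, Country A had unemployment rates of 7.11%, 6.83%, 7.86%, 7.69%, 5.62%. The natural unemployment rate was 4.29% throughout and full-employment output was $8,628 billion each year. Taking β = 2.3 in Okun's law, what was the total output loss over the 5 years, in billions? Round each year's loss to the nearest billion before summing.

$2,711 billion

Year 2020: gap = -2.3 × (7.11 - 4.29) = -6.486%, loss ≈ 8628 × 6.486/100 ≈ 560.
Year 2021: gap = -2.3 × (6.83 - 4.29) = -5.842%, loss ≈ 8628 × 5.842/100 ≈ 504.
Year 2022: gap = -2.3 × (7.86 - 4.29) = -8.211%, loss ≈ 8628 × 8.211/100 ≈ 708.
Year 2023: gap = -2.3 × (7.69 - 4.29) = -7.82%, loss ≈ 8628 × 7.82/100 ≈ 675.
Year 2024: gap = -2.3 × (5.62 - 4.29) = -3.059%, loss ≈ 8628 × 3.059/100 ≈ 264.
Total lost output = 560 + 504 + 708 + 675 + 264 = 2711 billion.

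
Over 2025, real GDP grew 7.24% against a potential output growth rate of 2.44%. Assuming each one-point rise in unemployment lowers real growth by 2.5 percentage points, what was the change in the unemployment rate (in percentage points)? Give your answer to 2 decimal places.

Growth-rate Okun's law: g_Y = g_Y* - β × Δu, so Δu = (g_Y* - g_Y)/β.
Δu = (2.44 - 7.24)/2.5 = -4.8/2.5 = -1.92 percentage points.

-1.92 percentage points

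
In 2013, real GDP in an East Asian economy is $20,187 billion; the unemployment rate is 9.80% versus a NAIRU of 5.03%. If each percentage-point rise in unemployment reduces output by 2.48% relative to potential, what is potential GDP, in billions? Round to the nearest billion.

$22,895 billion

Unemployment gap = 9.8 - 5.03 = 4.77 points, so output gap = -2.48 × 4.77 = -11.8296%.
Since Y = Y* × (1 + gap/100), Y* = 20187/0.881704 ≈ 22895 billion.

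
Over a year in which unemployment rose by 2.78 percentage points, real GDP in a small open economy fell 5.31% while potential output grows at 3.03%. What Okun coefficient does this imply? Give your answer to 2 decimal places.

β ≈ 3.00

Growth form: g_Y = g_Y* - β × Δu, so β = (g_Y* - g_Y)/Δu.
β = (3.03 + 5.31)/2.78 = 8.34/2.78 = 3.00.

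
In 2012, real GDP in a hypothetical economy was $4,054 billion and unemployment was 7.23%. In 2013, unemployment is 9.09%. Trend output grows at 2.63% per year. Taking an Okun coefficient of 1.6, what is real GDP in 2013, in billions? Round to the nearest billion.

Δu = 9.09 - 7.23 = 1.86 points.
Okun's law (growth form): g_Y = g_Y* - β × Δu = 2.63 - 1.6 × (1.86) = 2.63 - 2.976 = -0.346%.
Real GDP in the next year = 4054 × (1 - 0.346/100) = 4054 × 0.99654 ≈ 4040 billion.

$4,040 billion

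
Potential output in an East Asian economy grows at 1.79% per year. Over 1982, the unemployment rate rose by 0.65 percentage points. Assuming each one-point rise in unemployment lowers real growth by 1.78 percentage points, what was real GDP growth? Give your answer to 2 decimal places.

Growth-rate Okun's law: g_Y = g_Y* - β × Δu.
g_Y = 1.79 - 1.78 × (0.65) = 1.79 - 1.157 = 0.633%, i.e. 0.63% to 2 d.p.

0.63%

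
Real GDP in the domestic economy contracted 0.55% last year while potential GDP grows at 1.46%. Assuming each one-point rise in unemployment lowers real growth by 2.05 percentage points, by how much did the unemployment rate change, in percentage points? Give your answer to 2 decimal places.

0.98 percentage points

Growth-rate Okun's law: g_Y = g_Y* - β × Δu, so Δu = (g_Y* - g_Y)/β.
Δu = (1.46 + 0.55)/2.05 = 2.01/2.05 = 0.98 percentage points.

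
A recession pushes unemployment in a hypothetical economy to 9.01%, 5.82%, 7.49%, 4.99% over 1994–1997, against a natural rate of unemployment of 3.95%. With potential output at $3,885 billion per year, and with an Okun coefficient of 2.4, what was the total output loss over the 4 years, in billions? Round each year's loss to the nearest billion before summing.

Year 1994: gap = -2.4 × (9.01 - 3.95) = -12.144%, loss ≈ 3885 × 12.144/100 ≈ 472.
Year 1995: gap = -2.4 × (5.82 - 3.95) = -4.488%, loss ≈ 3885 × 4.488/100 ≈ 174.
Year 1996: gap = -2.4 × (7.49 - 3.95) = -8.496%, loss ≈ 3885 × 8.496/100 ≈ 330.
Year 1997: gap = -2.4 × (4.99 - 3.95) = -2.496%, loss ≈ 3885 × 2.496/100 ≈ 97.
Total lost output = 472 + 174 + 330 + 97 = 1073 billion.

$1,073 billion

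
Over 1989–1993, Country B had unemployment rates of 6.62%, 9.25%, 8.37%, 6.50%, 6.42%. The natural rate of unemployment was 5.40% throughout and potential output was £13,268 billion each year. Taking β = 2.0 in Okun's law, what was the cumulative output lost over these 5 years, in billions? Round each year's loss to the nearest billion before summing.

£2,697 billion

Year 1989: gap = -2.0 × (6.62 - 5.4) = -2.44%, loss ≈ 13268 × 2.44/100 ≈ 324.
Year 1990: gap = -2.0 × (9.25 - 5.4) = -7.7%, loss ≈ 13268 × 7.7/100 ≈ 1022.
Year 1991: gap = -2.0 × (8.37 - 5.4) = -5.94%, loss ≈ 13268 × 5.94/100 ≈ 788.
Year 1992: gap = -2.0 × (6.5 - 5.4) = -2.2%, loss ≈ 13268 × 2.2/100 ≈ 292.
Year 1993: gap = -2.0 × (6.42 - 5.4) = -2.04%, loss ≈ 13268 × 2.04/100 ≈ 271.
Total lost output = 324 + 1022 + 788 + 292 + 271 = 2697 billion.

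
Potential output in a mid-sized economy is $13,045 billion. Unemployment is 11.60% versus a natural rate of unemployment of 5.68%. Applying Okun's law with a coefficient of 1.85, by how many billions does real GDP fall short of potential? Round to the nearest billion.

$1,429 billion

Output gap = -1.85 × (11.6 - 5.68) = -1.85 × 5.92 = -10.952%.
Actual GDP ≈ 13045 × 0.89048 ≈ 11616 billion, so the shortfall is 13045 - 11616 = 1429 billion.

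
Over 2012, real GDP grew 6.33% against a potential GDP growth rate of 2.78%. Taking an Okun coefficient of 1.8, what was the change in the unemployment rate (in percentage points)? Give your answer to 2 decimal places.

Growth-rate Okun's law: g_Y = g_Y* - β × Δu, so Δu = (g_Y* - g_Y)/β.
Δu = (2.78 - 6.33)/1.8 = -3.55/1.8 = -1.97 percentage points.

-1.97 percentage points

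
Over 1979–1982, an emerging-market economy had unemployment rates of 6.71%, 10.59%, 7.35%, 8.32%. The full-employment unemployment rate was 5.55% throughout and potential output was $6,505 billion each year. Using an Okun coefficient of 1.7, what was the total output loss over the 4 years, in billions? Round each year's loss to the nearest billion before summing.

Year 1979: gap = -1.7 × (6.71 - 5.55) = -1.972%, loss ≈ 6505 × 1.972/100 ≈ 128.
Year 1980: gap = -1.7 × (10.59 - 5.55) = -8.568%, loss ≈ 6505 × 8.568/100 ≈ 557.
Year 1981: gap = -1.7 × (7.35 - 5.55) = -3.06%, loss ≈ 6505 × 3.06/100 ≈ 199.
Year 1982: gap = -1.7 × (8.32 - 5.55) = -4.709%, loss ≈ 6505 × 4.709/100 ≈ 306.
Total lost output = 128 + 557 + 199 + 306 = 1190 billion.

$1,190 billion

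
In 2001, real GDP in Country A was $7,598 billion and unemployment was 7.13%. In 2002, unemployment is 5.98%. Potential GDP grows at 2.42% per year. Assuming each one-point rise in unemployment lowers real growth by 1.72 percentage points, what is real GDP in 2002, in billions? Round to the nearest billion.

Δu = 5.98 - 7.13 = -1.15 points.
Okun's law (growth form): g_Y = g_Y* - β × Δu = 2.42 - 1.72 × (-1.15) = 2.42 + 1.978 = 4.398%.
Real GDP in the next year = 7598 × (1 + 4.398/100) = 7598 × 1.04398 ≈ 7932 billion.

$7,932 billion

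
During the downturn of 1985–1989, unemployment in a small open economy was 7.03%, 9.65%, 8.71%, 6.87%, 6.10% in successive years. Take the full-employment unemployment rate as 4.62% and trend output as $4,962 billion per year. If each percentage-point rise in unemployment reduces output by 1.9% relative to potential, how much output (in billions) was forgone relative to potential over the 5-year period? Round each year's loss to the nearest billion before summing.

$1,439 billion

Year 1985: gap = -1.9 × (7.03 - 4.62) = -4.579%, loss ≈ 4962 × 4.579/100 ≈ 227.
Year 1986: gap = -1.9 × (9.65 - 4.62) = -9.557%, loss ≈ 4962 × 9.557/100 ≈ 474.
Year 1987: gap = -1.9 × (8.71 - 4.62) = -7.771%, loss ≈ 4962 × 7.771/100 ≈ 386.
Year 1988: gap = -1.9 × (6.87 - 4.62) = -4.275%, loss ≈ 4962 × 4.275/100 ≈ 212.
Year 1989: gap = -1.9 × (6.1 - 4.62) = -2.812%, loss ≈ 4962 × 2.812/100 ≈ 140.
Total lost output = 227 + 474 + 386 + 212 + 140 = 1439 billion.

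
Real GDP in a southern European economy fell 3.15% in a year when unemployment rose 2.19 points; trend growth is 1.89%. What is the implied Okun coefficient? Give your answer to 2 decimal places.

Growth form: g_Y = g_Y* - β × Δu, so β = (g_Y* - g_Y)/Δu.
β = (1.89 + 3.15)/2.19 = 5.04/2.19 = 2.30.

β ≈ 2.30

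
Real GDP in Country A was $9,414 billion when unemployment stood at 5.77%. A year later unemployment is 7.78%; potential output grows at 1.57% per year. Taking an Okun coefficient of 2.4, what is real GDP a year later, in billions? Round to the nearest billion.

Δu = 7.78 - 5.77 = 2.01 points.
Okun's law (growth form): g_Y = g_Y* - β × Δu = 1.57 - 2.4 × (2.01) = 1.57 - 4.824 = -3.254%.
Real GDP in the next year = 9414 × (1 - 3.254/100) = 9414 × 0.96746 ≈ 9108 billion.

$9,108 billion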